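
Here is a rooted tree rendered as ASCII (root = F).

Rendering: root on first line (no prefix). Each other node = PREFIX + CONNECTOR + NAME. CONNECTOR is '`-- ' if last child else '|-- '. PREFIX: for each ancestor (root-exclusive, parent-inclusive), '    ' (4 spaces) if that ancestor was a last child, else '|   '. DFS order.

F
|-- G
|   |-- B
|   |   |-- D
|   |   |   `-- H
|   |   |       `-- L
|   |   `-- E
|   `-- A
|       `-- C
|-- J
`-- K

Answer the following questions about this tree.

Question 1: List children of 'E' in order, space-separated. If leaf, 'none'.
Answer: none

Derivation:
Node E's children (from adjacency): (leaf)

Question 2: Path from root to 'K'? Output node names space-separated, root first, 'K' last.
Answer: F K

Derivation:
Walk down from root: F -> K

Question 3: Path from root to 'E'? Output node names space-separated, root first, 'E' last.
Answer: F G B E

Derivation:
Walk down from root: F -> G -> B -> E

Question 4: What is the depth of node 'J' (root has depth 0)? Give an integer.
Answer: 1

Derivation:
Path from root to J: F -> J
Depth = number of edges = 1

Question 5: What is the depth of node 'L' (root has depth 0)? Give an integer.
Answer: 5

Derivation:
Path from root to L: F -> G -> B -> D -> H -> L
Depth = number of edges = 5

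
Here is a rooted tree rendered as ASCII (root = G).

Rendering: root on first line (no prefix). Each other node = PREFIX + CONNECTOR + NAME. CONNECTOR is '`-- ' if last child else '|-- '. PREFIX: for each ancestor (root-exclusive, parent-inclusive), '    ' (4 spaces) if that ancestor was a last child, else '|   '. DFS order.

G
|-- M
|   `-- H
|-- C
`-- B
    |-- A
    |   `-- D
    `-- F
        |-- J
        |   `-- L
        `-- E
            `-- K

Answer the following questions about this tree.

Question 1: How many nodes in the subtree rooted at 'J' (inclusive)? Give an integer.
Subtree rooted at J contains: J, L
Count = 2

Answer: 2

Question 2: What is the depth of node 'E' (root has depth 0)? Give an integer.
Answer: 3

Derivation:
Path from root to E: G -> B -> F -> E
Depth = number of edges = 3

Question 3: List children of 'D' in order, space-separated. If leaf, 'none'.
Answer: none

Derivation:
Node D's children (from adjacency): (leaf)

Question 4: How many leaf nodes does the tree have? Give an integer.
Answer: 5

Derivation:
Leaves (nodes with no children): C, D, H, K, L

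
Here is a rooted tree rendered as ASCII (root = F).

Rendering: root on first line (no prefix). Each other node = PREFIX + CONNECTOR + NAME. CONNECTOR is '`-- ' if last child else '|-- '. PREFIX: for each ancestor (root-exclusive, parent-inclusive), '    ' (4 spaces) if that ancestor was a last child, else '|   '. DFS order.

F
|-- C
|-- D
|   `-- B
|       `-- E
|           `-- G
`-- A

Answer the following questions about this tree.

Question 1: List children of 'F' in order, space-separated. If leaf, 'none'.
Answer: C D A

Derivation:
Node F's children (from adjacency): C, D, A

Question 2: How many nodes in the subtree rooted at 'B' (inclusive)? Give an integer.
Answer: 3

Derivation:
Subtree rooted at B contains: B, E, G
Count = 3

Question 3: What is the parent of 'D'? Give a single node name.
Answer: F

Derivation:
Scan adjacency: D appears as child of F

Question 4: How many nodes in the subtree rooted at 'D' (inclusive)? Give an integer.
Answer: 4

Derivation:
Subtree rooted at D contains: B, D, E, G
Count = 4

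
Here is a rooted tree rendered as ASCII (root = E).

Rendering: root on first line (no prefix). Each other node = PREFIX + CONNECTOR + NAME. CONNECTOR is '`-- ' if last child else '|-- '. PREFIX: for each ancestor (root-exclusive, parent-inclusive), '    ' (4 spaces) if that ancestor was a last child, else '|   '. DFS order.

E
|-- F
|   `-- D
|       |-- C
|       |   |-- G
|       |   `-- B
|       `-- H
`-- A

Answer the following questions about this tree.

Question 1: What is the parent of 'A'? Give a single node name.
Scan adjacency: A appears as child of E

Answer: E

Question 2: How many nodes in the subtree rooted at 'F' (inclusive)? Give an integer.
Answer: 6

Derivation:
Subtree rooted at F contains: B, C, D, F, G, H
Count = 6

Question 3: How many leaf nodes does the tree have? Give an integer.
Leaves (nodes with no children): A, B, G, H

Answer: 4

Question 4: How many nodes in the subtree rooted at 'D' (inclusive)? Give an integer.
Subtree rooted at D contains: B, C, D, G, H
Count = 5

Answer: 5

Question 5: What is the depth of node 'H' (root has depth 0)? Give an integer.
Path from root to H: E -> F -> D -> H
Depth = number of edges = 3

Answer: 3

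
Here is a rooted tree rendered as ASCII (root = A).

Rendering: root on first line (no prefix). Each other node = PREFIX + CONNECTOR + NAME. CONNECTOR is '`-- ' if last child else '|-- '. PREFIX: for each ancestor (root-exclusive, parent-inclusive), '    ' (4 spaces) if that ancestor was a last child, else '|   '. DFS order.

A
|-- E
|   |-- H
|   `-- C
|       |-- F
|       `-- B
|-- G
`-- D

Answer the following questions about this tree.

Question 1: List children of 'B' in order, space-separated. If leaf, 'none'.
Node B's children (from adjacency): (leaf)

Answer: none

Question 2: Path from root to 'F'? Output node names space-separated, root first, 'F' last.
Walk down from root: A -> E -> C -> F

Answer: A E C F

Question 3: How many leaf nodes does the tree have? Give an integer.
Answer: 5

Derivation:
Leaves (nodes with no children): B, D, F, G, H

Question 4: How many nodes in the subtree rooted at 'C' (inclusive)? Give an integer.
Answer: 3

Derivation:
Subtree rooted at C contains: B, C, F
Count = 3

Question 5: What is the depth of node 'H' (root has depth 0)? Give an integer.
Answer: 2

Derivation:
Path from root to H: A -> E -> H
Depth = number of edges = 2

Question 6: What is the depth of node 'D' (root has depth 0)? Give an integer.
Path from root to D: A -> D
Depth = number of edges = 1

Answer: 1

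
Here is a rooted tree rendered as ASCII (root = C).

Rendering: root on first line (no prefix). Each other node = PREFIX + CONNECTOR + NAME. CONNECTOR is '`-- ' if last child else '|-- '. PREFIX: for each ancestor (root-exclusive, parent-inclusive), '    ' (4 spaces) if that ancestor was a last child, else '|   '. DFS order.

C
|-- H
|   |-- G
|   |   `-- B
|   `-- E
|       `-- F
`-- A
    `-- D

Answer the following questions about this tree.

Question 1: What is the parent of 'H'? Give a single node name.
Scan adjacency: H appears as child of C

Answer: C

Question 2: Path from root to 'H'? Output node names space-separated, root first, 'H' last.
Walk down from root: C -> H

Answer: C H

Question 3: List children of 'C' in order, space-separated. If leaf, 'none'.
Answer: H A

Derivation:
Node C's children (from adjacency): H, A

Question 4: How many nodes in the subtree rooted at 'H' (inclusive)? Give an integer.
Answer: 5

Derivation:
Subtree rooted at H contains: B, E, F, G, H
Count = 5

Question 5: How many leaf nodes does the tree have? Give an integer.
Leaves (nodes with no children): B, D, F

Answer: 3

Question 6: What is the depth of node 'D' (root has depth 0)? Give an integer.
Path from root to D: C -> A -> D
Depth = number of edges = 2

Answer: 2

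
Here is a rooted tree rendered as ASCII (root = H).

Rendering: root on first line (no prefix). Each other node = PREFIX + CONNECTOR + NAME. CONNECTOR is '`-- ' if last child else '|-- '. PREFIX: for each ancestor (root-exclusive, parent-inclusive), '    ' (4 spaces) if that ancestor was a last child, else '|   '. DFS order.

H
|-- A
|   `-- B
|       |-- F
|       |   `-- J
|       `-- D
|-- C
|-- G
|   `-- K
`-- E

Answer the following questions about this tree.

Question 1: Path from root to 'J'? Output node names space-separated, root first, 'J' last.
Answer: H A B F J

Derivation:
Walk down from root: H -> A -> B -> F -> J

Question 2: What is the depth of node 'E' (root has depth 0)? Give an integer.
Path from root to E: H -> E
Depth = number of edges = 1

Answer: 1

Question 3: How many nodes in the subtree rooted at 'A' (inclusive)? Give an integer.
Subtree rooted at A contains: A, B, D, F, J
Count = 5

Answer: 5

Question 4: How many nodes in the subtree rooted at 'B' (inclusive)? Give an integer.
Subtree rooted at B contains: B, D, F, J
Count = 4

Answer: 4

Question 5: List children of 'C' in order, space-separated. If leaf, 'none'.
Node C's children (from adjacency): (leaf)

Answer: none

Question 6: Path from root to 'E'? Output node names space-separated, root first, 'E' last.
Walk down from root: H -> E

Answer: H E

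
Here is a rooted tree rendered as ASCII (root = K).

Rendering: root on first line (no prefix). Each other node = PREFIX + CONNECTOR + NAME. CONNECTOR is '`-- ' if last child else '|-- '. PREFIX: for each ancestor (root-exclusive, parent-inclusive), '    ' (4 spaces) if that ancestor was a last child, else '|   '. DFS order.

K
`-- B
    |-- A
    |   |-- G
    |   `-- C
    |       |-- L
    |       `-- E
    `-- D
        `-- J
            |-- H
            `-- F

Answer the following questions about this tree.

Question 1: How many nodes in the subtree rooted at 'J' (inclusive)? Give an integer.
Answer: 3

Derivation:
Subtree rooted at J contains: F, H, J
Count = 3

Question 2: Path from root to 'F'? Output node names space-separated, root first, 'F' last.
Answer: K B D J F

Derivation:
Walk down from root: K -> B -> D -> J -> F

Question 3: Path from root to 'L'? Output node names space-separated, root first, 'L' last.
Answer: K B A C L

Derivation:
Walk down from root: K -> B -> A -> C -> L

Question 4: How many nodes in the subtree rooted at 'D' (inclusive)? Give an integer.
Answer: 4

Derivation:
Subtree rooted at D contains: D, F, H, J
Count = 4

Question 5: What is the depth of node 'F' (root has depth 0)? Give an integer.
Answer: 4

Derivation:
Path from root to F: K -> B -> D -> J -> F
Depth = number of edges = 4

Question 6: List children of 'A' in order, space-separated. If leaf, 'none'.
Node A's children (from adjacency): G, C

Answer: G C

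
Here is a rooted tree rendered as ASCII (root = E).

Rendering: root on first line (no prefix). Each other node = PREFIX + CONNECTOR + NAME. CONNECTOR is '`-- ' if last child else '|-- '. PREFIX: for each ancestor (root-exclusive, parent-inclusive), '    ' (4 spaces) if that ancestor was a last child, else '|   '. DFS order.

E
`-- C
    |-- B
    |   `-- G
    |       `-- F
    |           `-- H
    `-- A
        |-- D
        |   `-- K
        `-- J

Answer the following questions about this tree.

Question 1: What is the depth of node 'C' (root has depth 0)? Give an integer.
Answer: 1

Derivation:
Path from root to C: E -> C
Depth = number of edges = 1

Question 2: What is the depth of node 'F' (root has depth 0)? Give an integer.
Path from root to F: E -> C -> B -> G -> F
Depth = number of edges = 4

Answer: 4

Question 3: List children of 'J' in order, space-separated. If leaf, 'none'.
Answer: none

Derivation:
Node J's children (from adjacency): (leaf)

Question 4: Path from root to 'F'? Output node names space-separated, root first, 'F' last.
Walk down from root: E -> C -> B -> G -> F

Answer: E C B G F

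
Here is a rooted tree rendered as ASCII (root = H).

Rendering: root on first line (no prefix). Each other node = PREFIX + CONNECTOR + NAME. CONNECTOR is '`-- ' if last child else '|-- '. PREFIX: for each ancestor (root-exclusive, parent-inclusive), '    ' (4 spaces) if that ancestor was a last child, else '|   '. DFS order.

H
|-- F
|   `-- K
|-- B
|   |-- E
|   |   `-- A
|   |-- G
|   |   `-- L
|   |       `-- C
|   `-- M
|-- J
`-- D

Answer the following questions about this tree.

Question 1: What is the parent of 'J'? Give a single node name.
Answer: H

Derivation:
Scan adjacency: J appears as child of H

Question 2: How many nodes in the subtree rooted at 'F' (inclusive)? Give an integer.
Subtree rooted at F contains: F, K
Count = 2

Answer: 2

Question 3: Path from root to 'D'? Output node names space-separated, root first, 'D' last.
Answer: H D

Derivation:
Walk down from root: H -> D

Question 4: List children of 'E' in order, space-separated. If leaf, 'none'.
Answer: A

Derivation:
Node E's children (from adjacency): A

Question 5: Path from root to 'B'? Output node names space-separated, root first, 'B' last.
Walk down from root: H -> B

Answer: H B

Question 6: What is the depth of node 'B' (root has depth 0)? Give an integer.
Path from root to B: H -> B
Depth = number of edges = 1

Answer: 1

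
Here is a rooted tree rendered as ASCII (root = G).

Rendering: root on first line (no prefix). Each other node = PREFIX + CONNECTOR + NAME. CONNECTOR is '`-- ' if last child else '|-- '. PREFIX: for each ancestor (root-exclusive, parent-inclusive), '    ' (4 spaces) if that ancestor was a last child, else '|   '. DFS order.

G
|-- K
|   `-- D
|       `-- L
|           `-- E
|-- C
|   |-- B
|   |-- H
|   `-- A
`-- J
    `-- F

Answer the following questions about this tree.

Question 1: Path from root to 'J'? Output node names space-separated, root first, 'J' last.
Walk down from root: G -> J

Answer: G J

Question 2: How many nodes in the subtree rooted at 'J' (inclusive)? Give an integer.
Answer: 2

Derivation:
Subtree rooted at J contains: F, J
Count = 2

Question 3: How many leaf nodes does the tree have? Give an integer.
Answer: 5

Derivation:
Leaves (nodes with no children): A, B, E, F, H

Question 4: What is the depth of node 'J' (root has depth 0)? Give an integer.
Answer: 1

Derivation:
Path from root to J: G -> J
Depth = number of edges = 1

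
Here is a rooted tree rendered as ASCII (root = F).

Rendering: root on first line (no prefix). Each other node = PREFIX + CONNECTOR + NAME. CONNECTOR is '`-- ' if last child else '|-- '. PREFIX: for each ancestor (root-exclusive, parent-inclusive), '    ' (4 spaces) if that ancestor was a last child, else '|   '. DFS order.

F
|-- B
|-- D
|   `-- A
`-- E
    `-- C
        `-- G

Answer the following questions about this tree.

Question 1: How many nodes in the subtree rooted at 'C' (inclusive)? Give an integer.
Subtree rooted at C contains: C, G
Count = 2

Answer: 2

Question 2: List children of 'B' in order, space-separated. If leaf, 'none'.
Node B's children (from adjacency): (leaf)

Answer: none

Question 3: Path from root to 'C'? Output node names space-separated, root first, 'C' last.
Answer: F E C

Derivation:
Walk down from root: F -> E -> C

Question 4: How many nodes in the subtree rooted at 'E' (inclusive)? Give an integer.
Subtree rooted at E contains: C, E, G
Count = 3

Answer: 3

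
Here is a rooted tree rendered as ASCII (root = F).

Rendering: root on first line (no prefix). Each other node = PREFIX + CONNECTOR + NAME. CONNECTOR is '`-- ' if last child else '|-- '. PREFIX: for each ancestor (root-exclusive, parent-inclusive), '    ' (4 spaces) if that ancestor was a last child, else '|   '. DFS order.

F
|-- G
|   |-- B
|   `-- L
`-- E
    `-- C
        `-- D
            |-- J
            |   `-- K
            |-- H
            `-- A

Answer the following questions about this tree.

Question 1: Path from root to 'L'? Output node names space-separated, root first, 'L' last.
Walk down from root: F -> G -> L

Answer: F G L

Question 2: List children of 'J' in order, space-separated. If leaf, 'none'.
Node J's children (from adjacency): K

Answer: K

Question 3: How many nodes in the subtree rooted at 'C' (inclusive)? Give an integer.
Answer: 6

Derivation:
Subtree rooted at C contains: A, C, D, H, J, K
Count = 6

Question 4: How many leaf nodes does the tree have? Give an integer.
Leaves (nodes with no children): A, B, H, K, L

Answer: 5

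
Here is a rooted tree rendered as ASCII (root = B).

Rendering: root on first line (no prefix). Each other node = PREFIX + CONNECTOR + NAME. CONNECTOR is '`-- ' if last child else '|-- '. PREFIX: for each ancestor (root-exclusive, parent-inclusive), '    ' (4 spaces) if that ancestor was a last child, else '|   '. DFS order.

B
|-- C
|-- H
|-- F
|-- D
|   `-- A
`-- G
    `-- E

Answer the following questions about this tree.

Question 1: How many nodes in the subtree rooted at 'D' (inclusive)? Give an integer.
Answer: 2

Derivation:
Subtree rooted at D contains: A, D
Count = 2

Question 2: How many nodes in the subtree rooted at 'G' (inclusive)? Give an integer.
Subtree rooted at G contains: E, G
Count = 2

Answer: 2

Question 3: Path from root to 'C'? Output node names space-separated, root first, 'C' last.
Walk down from root: B -> C

Answer: B C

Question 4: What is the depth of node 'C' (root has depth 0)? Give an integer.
Answer: 1

Derivation:
Path from root to C: B -> C
Depth = number of edges = 1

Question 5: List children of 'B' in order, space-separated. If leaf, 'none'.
Answer: C H F D G

Derivation:
Node B's children (from adjacency): C, H, F, D, G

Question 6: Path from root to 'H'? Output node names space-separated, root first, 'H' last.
Answer: B H

Derivation:
Walk down from root: B -> H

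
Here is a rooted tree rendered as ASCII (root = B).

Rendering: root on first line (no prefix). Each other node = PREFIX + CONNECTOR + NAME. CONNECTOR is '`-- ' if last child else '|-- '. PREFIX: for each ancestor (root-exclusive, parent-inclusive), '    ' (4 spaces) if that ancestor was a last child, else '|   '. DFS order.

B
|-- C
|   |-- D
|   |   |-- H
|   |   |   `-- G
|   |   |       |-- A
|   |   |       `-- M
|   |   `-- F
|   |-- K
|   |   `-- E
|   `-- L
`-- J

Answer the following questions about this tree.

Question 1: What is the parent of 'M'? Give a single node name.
Answer: G

Derivation:
Scan adjacency: M appears as child of G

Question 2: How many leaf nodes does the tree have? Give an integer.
Leaves (nodes with no children): A, E, F, J, L, M

Answer: 6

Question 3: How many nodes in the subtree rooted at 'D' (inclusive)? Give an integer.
Answer: 6

Derivation:
Subtree rooted at D contains: A, D, F, G, H, M
Count = 6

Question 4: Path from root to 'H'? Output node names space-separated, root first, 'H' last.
Walk down from root: B -> C -> D -> H

Answer: B C D H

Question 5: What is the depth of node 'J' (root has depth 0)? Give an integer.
Path from root to J: B -> J
Depth = number of edges = 1

Answer: 1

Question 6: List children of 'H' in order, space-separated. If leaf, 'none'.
Node H's children (from adjacency): G

Answer: G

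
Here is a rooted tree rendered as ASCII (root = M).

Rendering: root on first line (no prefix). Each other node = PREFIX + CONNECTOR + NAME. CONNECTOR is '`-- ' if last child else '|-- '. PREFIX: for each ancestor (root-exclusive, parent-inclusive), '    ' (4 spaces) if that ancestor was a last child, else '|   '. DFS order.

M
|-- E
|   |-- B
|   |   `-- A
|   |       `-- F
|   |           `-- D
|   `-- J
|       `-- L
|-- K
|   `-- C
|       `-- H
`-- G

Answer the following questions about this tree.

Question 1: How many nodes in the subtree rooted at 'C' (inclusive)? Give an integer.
Answer: 2

Derivation:
Subtree rooted at C contains: C, H
Count = 2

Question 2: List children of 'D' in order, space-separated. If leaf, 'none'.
Node D's children (from adjacency): (leaf)

Answer: none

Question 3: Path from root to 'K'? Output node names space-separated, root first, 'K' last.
Walk down from root: M -> K

Answer: M K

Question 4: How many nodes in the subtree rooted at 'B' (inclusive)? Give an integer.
Subtree rooted at B contains: A, B, D, F
Count = 4

Answer: 4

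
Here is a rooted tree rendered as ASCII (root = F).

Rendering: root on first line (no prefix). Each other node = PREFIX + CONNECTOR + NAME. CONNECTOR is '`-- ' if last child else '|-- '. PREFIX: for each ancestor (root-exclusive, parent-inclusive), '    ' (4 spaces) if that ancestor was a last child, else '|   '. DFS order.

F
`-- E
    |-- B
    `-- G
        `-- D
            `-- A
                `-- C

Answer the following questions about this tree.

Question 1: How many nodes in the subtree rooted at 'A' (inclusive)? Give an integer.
Answer: 2

Derivation:
Subtree rooted at A contains: A, C
Count = 2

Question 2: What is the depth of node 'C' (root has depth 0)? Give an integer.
Path from root to C: F -> E -> G -> D -> A -> C
Depth = number of edges = 5

Answer: 5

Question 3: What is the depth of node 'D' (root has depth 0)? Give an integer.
Answer: 3

Derivation:
Path from root to D: F -> E -> G -> D
Depth = number of edges = 3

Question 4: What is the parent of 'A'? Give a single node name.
Answer: D

Derivation:
Scan adjacency: A appears as child of D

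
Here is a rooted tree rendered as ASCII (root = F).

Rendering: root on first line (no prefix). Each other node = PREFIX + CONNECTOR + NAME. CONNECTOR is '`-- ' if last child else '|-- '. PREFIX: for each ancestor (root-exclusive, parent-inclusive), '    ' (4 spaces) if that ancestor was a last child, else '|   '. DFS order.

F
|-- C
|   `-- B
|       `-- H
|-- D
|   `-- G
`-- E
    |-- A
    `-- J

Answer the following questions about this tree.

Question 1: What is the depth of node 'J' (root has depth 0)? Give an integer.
Path from root to J: F -> E -> J
Depth = number of edges = 2

Answer: 2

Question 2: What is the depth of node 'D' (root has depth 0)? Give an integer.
Answer: 1

Derivation:
Path from root to D: F -> D
Depth = number of edges = 1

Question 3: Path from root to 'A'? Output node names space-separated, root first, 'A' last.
Walk down from root: F -> E -> A

Answer: F E A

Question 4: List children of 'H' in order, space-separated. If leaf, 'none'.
Node H's children (from adjacency): (leaf)

Answer: none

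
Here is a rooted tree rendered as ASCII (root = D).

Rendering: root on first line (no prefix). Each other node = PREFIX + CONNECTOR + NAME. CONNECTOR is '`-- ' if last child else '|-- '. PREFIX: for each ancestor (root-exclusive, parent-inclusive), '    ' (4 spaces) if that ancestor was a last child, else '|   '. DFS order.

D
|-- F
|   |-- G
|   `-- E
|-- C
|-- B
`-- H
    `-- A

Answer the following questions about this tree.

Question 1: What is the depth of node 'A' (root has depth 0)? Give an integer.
Answer: 2

Derivation:
Path from root to A: D -> H -> A
Depth = number of edges = 2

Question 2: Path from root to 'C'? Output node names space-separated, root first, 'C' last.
Walk down from root: D -> C

Answer: D C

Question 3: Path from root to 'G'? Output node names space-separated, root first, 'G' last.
Answer: D F G

Derivation:
Walk down from root: D -> F -> G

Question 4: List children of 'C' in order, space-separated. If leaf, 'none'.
Node C's children (from adjacency): (leaf)

Answer: none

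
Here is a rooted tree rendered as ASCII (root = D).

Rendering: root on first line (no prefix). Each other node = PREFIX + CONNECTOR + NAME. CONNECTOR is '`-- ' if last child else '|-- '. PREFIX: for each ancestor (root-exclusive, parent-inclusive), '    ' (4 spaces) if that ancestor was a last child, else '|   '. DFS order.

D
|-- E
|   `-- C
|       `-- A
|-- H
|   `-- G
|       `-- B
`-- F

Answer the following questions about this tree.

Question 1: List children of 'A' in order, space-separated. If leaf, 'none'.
Answer: none

Derivation:
Node A's children (from adjacency): (leaf)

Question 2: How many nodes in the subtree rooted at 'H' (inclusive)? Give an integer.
Subtree rooted at H contains: B, G, H
Count = 3

Answer: 3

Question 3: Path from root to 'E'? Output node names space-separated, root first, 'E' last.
Walk down from root: D -> E

Answer: D E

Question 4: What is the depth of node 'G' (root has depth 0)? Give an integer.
Path from root to G: D -> H -> G
Depth = number of edges = 2

Answer: 2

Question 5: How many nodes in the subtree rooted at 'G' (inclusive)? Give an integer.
Answer: 2

Derivation:
Subtree rooted at G contains: B, G
Count = 2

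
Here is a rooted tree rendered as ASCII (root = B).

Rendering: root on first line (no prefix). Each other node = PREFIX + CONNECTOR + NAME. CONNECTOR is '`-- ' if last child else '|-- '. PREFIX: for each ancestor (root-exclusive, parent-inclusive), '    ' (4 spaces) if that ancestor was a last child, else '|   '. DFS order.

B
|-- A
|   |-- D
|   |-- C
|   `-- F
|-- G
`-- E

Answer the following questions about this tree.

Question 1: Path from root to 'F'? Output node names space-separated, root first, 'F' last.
Walk down from root: B -> A -> F

Answer: B A F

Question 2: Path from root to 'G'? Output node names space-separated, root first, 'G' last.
Answer: B G

Derivation:
Walk down from root: B -> G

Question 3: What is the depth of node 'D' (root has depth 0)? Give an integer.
Path from root to D: B -> A -> D
Depth = number of edges = 2

Answer: 2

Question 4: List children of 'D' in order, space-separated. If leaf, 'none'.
Answer: none

Derivation:
Node D's children (from adjacency): (leaf)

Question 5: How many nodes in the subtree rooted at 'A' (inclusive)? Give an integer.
Answer: 4

Derivation:
Subtree rooted at A contains: A, C, D, F
Count = 4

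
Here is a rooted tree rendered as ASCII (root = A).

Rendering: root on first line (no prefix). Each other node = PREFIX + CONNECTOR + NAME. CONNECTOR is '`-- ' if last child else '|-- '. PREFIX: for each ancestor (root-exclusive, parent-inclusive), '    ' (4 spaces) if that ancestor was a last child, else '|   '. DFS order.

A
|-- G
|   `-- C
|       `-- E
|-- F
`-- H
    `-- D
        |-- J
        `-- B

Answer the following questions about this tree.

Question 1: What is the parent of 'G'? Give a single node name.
Scan adjacency: G appears as child of A

Answer: A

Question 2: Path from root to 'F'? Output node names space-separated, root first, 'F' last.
Walk down from root: A -> F

Answer: A F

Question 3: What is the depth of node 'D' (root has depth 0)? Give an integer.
Path from root to D: A -> H -> D
Depth = number of edges = 2

Answer: 2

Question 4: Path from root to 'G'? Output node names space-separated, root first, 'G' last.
Answer: A G

Derivation:
Walk down from root: A -> G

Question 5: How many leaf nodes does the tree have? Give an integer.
Leaves (nodes with no children): B, E, F, J

Answer: 4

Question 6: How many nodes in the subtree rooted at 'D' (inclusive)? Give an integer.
Subtree rooted at D contains: B, D, J
Count = 3

Answer: 3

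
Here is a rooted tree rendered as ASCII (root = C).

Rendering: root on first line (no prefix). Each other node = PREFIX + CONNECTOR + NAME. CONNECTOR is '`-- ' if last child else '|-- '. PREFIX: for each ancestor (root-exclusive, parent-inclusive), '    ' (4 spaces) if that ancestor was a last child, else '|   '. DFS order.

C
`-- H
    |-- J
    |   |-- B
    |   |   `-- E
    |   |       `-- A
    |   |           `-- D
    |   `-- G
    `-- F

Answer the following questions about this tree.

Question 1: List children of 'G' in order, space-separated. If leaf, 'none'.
Node G's children (from adjacency): (leaf)

Answer: none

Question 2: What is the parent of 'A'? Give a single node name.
Answer: E

Derivation:
Scan adjacency: A appears as child of E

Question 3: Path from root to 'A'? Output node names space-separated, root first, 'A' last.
Answer: C H J B E A

Derivation:
Walk down from root: C -> H -> J -> B -> E -> A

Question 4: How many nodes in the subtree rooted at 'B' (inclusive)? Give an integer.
Answer: 4

Derivation:
Subtree rooted at B contains: A, B, D, E
Count = 4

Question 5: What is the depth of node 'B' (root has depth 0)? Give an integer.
Answer: 3

Derivation:
Path from root to B: C -> H -> J -> B
Depth = number of edges = 3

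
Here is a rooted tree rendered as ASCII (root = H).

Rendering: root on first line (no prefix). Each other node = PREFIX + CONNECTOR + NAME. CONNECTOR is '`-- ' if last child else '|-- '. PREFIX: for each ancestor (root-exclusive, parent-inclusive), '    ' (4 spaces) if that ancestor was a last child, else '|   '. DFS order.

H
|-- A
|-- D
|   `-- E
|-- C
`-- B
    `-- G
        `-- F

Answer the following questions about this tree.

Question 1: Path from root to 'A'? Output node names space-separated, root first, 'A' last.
Answer: H A

Derivation:
Walk down from root: H -> A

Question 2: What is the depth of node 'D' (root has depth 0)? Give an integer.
Answer: 1

Derivation:
Path from root to D: H -> D
Depth = number of edges = 1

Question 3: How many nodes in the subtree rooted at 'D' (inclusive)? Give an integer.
Subtree rooted at D contains: D, E
Count = 2

Answer: 2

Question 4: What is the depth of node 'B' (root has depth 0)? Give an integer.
Answer: 1

Derivation:
Path from root to B: H -> B
Depth = number of edges = 1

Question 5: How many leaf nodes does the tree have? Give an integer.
Answer: 4

Derivation:
Leaves (nodes with no children): A, C, E, F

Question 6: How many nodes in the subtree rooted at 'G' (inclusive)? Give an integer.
Answer: 2

Derivation:
Subtree rooted at G contains: F, G
Count = 2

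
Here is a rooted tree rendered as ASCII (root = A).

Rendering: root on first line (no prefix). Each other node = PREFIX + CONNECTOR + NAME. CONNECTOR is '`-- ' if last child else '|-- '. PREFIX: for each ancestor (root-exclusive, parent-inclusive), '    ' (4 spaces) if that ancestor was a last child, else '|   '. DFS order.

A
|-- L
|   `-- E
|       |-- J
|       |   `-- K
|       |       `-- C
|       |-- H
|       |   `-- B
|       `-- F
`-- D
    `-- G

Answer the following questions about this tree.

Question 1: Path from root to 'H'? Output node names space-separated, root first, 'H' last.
Answer: A L E H

Derivation:
Walk down from root: A -> L -> E -> H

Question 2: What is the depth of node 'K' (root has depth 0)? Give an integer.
Path from root to K: A -> L -> E -> J -> K
Depth = number of edges = 4

Answer: 4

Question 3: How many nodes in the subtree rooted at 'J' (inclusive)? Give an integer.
Answer: 3

Derivation:
Subtree rooted at J contains: C, J, K
Count = 3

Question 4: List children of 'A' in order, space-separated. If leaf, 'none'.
Answer: L D

Derivation:
Node A's children (from adjacency): L, D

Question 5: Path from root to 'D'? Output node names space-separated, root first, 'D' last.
Walk down from root: A -> D

Answer: A D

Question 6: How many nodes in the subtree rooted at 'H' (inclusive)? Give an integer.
Answer: 2

Derivation:
Subtree rooted at H contains: B, H
Count = 2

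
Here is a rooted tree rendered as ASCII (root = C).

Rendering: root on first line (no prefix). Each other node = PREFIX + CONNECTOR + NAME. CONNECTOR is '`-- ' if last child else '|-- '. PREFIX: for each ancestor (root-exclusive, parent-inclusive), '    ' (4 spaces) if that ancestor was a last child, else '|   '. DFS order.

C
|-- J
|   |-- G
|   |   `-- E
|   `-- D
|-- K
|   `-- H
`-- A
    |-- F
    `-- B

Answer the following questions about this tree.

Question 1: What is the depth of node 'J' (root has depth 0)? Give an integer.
Answer: 1

Derivation:
Path from root to J: C -> J
Depth = number of edges = 1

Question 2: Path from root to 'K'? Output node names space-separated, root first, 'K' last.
Walk down from root: C -> K

Answer: C K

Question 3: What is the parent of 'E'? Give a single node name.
Answer: G

Derivation:
Scan adjacency: E appears as child of G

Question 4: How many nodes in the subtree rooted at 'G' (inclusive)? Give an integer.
Answer: 2

Derivation:
Subtree rooted at G contains: E, G
Count = 2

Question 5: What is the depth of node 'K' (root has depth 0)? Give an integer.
Answer: 1

Derivation:
Path from root to K: C -> K
Depth = number of edges = 1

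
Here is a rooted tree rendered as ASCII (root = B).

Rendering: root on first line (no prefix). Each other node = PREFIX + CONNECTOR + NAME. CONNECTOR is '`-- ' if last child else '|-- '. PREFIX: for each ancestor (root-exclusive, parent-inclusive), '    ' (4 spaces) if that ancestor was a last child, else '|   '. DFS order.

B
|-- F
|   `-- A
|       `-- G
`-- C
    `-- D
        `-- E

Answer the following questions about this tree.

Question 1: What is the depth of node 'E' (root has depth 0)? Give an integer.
Answer: 3

Derivation:
Path from root to E: B -> C -> D -> E
Depth = number of edges = 3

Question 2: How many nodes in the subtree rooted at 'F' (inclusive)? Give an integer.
Answer: 3

Derivation:
Subtree rooted at F contains: A, F, G
Count = 3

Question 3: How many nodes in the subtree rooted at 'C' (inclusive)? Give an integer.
Answer: 3

Derivation:
Subtree rooted at C contains: C, D, E
Count = 3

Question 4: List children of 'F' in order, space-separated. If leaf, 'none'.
Answer: A

Derivation:
Node F's children (from adjacency): A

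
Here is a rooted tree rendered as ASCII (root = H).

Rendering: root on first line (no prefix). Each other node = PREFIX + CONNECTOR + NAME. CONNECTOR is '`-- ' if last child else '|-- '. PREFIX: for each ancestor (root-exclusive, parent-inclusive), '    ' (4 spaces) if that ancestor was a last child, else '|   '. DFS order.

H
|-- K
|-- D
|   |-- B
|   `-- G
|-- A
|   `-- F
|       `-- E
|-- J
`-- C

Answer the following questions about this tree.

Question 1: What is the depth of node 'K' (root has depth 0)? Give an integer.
Answer: 1

Derivation:
Path from root to K: H -> K
Depth = number of edges = 1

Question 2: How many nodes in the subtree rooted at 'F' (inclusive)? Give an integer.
Subtree rooted at F contains: E, F
Count = 2

Answer: 2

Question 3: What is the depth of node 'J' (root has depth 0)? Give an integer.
Path from root to J: H -> J
Depth = number of edges = 1

Answer: 1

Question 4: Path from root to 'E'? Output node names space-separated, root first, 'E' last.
Walk down from root: H -> A -> F -> E

Answer: H A F E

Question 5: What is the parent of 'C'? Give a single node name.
Answer: H

Derivation:
Scan adjacency: C appears as child of H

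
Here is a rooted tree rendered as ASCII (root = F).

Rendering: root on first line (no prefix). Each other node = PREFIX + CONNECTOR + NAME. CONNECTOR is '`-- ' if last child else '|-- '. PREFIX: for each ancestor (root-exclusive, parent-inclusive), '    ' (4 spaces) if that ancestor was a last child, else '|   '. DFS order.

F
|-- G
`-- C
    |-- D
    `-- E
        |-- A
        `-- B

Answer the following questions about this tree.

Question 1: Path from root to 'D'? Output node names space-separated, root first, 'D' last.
Walk down from root: F -> C -> D

Answer: F C D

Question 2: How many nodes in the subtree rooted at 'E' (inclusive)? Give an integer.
Answer: 3

Derivation:
Subtree rooted at E contains: A, B, E
Count = 3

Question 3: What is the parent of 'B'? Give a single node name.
Scan adjacency: B appears as child of E

Answer: E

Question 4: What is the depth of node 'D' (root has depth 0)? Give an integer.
Path from root to D: F -> C -> D
Depth = number of edges = 2

Answer: 2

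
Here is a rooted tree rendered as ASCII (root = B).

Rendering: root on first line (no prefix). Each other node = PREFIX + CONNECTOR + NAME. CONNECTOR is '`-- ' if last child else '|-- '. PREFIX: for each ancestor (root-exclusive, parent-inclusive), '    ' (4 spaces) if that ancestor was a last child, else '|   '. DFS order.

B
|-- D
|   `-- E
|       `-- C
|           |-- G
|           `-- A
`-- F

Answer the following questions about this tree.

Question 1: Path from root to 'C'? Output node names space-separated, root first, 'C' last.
Walk down from root: B -> D -> E -> C

Answer: B D E C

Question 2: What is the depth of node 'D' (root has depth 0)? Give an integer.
Answer: 1

Derivation:
Path from root to D: B -> D
Depth = number of edges = 1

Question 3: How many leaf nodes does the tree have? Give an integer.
Leaves (nodes with no children): A, F, G

Answer: 3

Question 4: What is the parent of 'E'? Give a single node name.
Scan adjacency: E appears as child of D

Answer: D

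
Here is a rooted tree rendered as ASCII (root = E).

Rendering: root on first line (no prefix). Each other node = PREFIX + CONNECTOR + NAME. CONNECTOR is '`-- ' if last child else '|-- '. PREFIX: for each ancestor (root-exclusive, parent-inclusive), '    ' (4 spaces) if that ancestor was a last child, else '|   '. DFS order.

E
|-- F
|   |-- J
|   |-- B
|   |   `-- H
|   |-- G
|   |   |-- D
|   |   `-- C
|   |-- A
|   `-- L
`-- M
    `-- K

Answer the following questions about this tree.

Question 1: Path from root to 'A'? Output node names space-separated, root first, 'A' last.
Walk down from root: E -> F -> A

Answer: E F A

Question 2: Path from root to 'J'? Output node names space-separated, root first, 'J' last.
Walk down from root: E -> F -> J

Answer: E F J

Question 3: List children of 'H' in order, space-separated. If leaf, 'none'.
Answer: none

Derivation:
Node H's children (from adjacency): (leaf)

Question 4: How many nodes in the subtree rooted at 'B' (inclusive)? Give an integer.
Subtree rooted at B contains: B, H
Count = 2

Answer: 2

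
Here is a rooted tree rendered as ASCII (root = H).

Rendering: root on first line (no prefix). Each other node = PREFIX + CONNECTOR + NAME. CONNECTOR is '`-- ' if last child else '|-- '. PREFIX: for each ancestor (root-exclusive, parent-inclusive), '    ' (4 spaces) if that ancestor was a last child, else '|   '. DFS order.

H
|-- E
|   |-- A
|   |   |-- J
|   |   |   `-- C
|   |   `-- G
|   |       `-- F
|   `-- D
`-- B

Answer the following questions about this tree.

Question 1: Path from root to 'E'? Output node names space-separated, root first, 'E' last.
Answer: H E

Derivation:
Walk down from root: H -> E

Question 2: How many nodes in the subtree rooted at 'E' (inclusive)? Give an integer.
Answer: 7

Derivation:
Subtree rooted at E contains: A, C, D, E, F, G, J
Count = 7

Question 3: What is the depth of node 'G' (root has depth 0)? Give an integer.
Answer: 3

Derivation:
Path from root to G: H -> E -> A -> G
Depth = number of edges = 3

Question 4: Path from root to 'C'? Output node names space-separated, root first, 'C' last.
Walk down from root: H -> E -> A -> J -> C

Answer: H E A J C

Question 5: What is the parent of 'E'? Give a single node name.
Scan adjacency: E appears as child of H

Answer: H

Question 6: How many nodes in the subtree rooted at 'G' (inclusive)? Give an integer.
Subtree rooted at G contains: F, G
Count = 2

Answer: 2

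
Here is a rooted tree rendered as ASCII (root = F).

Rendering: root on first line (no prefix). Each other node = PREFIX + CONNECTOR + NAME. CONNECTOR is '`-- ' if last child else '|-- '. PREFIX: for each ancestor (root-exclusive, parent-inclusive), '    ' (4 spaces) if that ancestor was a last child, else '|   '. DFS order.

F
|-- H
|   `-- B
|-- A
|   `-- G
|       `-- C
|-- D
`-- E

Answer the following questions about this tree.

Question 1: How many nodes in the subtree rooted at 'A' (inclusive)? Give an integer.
Answer: 3

Derivation:
Subtree rooted at A contains: A, C, G
Count = 3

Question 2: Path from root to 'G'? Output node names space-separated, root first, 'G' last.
Walk down from root: F -> A -> G

Answer: F A G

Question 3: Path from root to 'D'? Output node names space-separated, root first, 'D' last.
Answer: F D

Derivation:
Walk down from root: F -> D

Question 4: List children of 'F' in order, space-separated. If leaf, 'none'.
Answer: H A D E

Derivation:
Node F's children (from adjacency): H, A, D, E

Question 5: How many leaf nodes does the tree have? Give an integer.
Leaves (nodes with no children): B, C, D, E

Answer: 4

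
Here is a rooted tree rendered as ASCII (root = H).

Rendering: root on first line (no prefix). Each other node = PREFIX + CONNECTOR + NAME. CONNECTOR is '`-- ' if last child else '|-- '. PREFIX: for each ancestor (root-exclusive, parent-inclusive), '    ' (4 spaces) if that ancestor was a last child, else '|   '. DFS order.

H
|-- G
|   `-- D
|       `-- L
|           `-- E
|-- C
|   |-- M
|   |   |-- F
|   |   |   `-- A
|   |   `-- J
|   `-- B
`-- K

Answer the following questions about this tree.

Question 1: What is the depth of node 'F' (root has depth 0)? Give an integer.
Path from root to F: H -> C -> M -> F
Depth = number of edges = 3

Answer: 3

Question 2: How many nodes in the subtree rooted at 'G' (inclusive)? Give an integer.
Answer: 4

Derivation:
Subtree rooted at G contains: D, E, G, L
Count = 4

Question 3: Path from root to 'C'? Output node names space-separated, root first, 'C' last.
Answer: H C

Derivation:
Walk down from root: H -> C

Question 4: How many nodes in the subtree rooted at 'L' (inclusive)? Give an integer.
Subtree rooted at L contains: E, L
Count = 2

Answer: 2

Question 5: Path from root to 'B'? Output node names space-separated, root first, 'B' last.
Walk down from root: H -> C -> B

Answer: H C B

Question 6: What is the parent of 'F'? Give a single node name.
Scan adjacency: F appears as child of M

Answer: M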